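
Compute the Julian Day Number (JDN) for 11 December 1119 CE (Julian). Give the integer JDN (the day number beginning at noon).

2130117

In the proleptic Gregorian calendar the same day is 18 December 1119.
JDN 2400001 is 17 November 1858 CE (Gregorian), MJD 0; the target day is −269884 days from there, so JDN = 2130117.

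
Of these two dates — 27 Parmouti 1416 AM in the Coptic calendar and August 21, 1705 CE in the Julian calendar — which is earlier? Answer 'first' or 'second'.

Converting both to JDN: 2342095 vs 2344042; the smaller is the first.

first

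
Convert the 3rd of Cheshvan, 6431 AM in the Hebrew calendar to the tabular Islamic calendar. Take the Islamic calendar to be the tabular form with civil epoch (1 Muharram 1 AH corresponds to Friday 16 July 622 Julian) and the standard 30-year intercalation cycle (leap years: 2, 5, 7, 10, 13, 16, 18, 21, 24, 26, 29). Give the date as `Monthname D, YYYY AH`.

Rabi' al-Awwal 4, 2112 AH

Julian Day Number of the source date = 2696570.
Converting JDN 2696570 to the tabular Islamic calendar gives 4 Rabi' al-Awwal 2112 AH.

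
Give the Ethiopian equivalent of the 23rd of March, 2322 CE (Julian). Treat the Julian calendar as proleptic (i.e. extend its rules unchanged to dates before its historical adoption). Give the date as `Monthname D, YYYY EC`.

Megabit 27, 2314 EC

The source date corresponds to 8 April 2322 in the Gregorian calendar (JDN 2569250).
That day falls on 27 Megabit 2314 EC in the Ethiopian calendar.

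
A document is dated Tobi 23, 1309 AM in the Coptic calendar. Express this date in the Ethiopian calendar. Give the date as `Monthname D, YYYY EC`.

Tir 23, 1585 EC

Julian Day Number of the source date = 2302919.
Converting JDN 2302919 to the Ethiopian calendar gives 23 Tir 1585 EC.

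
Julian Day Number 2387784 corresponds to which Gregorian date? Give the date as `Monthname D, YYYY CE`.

Counting from JDN 2299161 = 15 Oct 1582 gives an offset of 88623 days.

June 6, 1825 CE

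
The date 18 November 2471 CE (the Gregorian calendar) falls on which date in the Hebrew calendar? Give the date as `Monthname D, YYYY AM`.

Kislev 6, 6232 AM

Julian Day Number of the source date = 2623896.
Converting JDN 2623896 to the Hebrew calendar gives 6 Kislev 6232 AM.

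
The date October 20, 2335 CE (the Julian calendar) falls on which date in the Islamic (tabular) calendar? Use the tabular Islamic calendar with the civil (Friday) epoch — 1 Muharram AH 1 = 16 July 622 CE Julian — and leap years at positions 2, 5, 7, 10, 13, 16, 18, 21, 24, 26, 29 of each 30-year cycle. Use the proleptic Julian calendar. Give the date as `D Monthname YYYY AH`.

18 Dhu al-Qa'dah 1766 AH

The source date corresponds to 5 November 2335 in the Gregorian calendar (JDN 2574209).
That day falls on 18 Dhu al-Qa'dah 1766 AH in the tabular Islamic calendar.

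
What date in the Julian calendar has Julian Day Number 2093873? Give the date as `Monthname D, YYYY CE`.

September 17, 1020 CE

JDN 2093873 is 23 September 1020 in the proleptic Gregorian calendar.
In the Julian calendar that day is September 17, 1020 CE.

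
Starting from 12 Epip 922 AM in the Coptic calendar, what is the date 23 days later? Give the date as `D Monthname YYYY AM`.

5 Mesori 922 AM

Counting 23 days forward from JDN 2161736 reaches JDN 2161759, which is 5 Mesori 922 AM.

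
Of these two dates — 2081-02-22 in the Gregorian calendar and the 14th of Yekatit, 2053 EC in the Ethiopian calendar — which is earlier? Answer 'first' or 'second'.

The two dates have Julian Day Numbers 2481183 and 2473877 respectively.
Since 2473877 < 2481183, the second date comes first.

second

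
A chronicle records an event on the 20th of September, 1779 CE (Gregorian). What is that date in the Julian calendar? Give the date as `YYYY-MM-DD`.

1779-09-09

At this point the Julian calendar is 11 days behind the Gregorian.
20 September 1779 Gregorian − 11 days → 9 September 1779 Julian.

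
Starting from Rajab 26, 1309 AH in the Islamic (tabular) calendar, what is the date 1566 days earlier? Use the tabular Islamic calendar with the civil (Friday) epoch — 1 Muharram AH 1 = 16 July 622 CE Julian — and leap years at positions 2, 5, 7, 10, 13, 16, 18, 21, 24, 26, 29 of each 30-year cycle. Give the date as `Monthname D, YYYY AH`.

The starting date is JDN 2412154; 2412154 − 1566 = 2410588.
JDN 2410588 corresponds to Safar 25, 1305 AH.

Safar 25, 1305 AH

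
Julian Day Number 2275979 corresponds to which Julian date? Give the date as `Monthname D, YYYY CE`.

The proleptic Gregorian equivalent of JDN 2275979 is 27 April 1519.
In the Julian calendar that day is April 17, 1519 CE.

April 17, 1519 CE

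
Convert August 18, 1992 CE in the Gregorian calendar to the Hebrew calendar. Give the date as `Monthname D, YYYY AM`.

Av 19, 5752 AM

Both dates share Julian Day Number 2448853; in the Hebrew calendar that is 19 Av 5752 AM.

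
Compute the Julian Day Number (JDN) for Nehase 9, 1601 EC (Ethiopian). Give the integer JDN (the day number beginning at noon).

2308959

In the Gregorian calendar the same day is 12 August 1609.
JDN 2451545 is 1 January 2000 CE (Gregorian); the target day is −142586 days from there, so JDN = 2308959.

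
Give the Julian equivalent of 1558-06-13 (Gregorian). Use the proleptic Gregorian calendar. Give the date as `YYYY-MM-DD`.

1558-06-03

The Julian–Gregorian offset here is 10 days (Julian trailing).
13 June 1558 Gregorian − 10 days → 3 June 1558 Julian.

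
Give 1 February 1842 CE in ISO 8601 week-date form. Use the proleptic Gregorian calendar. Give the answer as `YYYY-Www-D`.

1842-W05-2

The weekday is Tuesday (ISO weekday 2).
That Tuesday belongs to ISO week 5 of ISO year 1842.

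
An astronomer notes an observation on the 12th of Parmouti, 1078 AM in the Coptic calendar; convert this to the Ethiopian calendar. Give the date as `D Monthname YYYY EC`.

12 Miyazya 1354 EC

The source date corresponds to 15 April 1362 in the proleptic Gregorian calendar (JDN 2218625).
That day falls on 12 Miyazya 1354 EC in the Ethiopian calendar.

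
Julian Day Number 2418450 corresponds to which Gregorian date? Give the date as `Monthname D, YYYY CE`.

May 23, 1909 CE

Counting from JDN 2299161 = 15 Oct 1582 gives an offset of 119289 days.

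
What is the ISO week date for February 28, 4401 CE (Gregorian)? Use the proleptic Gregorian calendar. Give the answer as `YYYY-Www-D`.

4401-W09-3

The weekday is Wednesday (ISO weekday 3).
That Wednesday belongs to ISO week 9 of ISO year 4401.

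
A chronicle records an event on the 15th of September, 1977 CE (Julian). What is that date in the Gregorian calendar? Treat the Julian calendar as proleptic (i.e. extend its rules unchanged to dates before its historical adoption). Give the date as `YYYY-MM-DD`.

1977-09-28

The Julian–Gregorian offset here is 13 days (Julian trailing).
15 September 1977 Julian + 13 days → 28 September 1977 Gregorian.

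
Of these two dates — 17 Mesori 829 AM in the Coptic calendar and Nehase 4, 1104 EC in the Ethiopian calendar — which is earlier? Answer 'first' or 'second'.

second

The two dates have Julian Day Numbers 2127803 and 2127425 respectively.
Since 2127425 < 2127803, the second date comes first.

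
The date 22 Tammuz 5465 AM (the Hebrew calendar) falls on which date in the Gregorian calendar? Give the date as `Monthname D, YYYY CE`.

July 14, 1705 CE

Julian Day Number of the source date = 2343993.
Converting JDN 2343993 to the Gregorian calendar gives 14 July 1705 CE.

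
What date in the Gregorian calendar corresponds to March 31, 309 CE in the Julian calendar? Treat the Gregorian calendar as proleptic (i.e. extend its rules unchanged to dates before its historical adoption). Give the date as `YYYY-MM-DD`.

0309-04-01

The Julian–Gregorian offset here is 1 day (Julian trailing).
31 March 309 Julian + 1 day → 1 April 309 Gregorian.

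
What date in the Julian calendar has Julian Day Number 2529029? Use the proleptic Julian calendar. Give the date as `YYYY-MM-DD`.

2212-02-08

JDN 2529029 is 23 February 2212 in the Gregorian calendar.
In the Julian calendar that day is 2212-02-08.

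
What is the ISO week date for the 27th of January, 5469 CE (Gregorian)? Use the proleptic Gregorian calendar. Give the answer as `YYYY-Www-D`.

5469-W04-3

The weekday is Wednesday (ISO weekday 3).
That Wednesday belongs to ISO week 4 of ISO year 5469.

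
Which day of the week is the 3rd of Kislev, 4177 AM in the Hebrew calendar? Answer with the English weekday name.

Friday

This is JDN 1873316 (11 November 416 Gregorian).
JDN 1873316 mod 7 = 4, and JDN 0 was a Monday, so this is a Friday.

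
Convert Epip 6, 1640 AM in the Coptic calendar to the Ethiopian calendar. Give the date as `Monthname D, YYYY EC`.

Both dates share Julian Day Number 2423980; in the Ethiopian calendar that is 6 Hamle 1916 EC.

Hamle 6, 1916 EC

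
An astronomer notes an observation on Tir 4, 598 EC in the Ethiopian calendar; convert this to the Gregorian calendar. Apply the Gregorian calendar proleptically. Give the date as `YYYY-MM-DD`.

Both dates share Julian Day Number 1942398; in the Gregorian calendar that is 2 January 606 CE.

0606-01-02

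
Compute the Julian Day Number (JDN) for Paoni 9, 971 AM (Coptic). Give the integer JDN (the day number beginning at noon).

2179600

In the proleptic Gregorian calendar the same day is 10 June 1255.
JDN 2451545 is 1 January 2000 CE (Gregorian); the target day is −271945 days from there, so JDN = 2179600.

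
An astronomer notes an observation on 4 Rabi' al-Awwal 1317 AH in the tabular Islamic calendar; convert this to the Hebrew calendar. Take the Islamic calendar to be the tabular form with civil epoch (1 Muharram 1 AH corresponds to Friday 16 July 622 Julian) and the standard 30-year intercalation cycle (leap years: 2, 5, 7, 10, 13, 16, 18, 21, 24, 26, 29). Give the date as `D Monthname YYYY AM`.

6 Av 5659 AM

Julian Day Number of the source date = 2414849.
Converting JDN 2414849 to the Hebrew calendar gives 6 Av 5659 AM.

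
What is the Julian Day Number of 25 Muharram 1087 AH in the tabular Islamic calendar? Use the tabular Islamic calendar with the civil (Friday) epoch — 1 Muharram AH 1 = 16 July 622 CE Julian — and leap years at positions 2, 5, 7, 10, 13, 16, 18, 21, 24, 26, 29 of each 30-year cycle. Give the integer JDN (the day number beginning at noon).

2333306

Equivalently 9 April 1676 (Gregorian).
JDN 2400001 is 17 November 1858 CE (Gregorian), MJD 0; the target day is −66695 days from there, so JDN = 2333306.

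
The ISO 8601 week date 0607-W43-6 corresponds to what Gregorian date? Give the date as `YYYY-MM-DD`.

ISO week 1 of 607 is the week containing the first Thursday of 607.
Week 43, day 6 (Saturday) lands on 0607-10-24.

0607-10-24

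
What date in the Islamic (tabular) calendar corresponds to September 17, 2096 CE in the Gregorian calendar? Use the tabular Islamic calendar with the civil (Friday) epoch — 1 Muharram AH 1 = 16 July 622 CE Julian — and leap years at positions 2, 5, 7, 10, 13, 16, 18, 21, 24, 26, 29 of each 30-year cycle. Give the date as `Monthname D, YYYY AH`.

Both dates share Julian Day Number 2486869; in the tabular Islamic calendar that is 29 Jumada al-Awwal 1520 AH.

Jumada al-Awwal 29, 1520 AH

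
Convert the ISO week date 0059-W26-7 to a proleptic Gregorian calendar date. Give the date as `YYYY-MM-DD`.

0059-06-29

ISO week 1 of 59 is the week containing the first Thursday of 59.
Week 26, day 7 (Sunday) lands on 0059-06-29.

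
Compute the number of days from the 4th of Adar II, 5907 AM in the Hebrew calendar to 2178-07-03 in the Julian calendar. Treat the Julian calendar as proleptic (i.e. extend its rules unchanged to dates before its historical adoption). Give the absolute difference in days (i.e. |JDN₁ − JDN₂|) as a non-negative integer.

First date → JDN 2505300; second date → JDN 2516756.
The interval is |2505300 − 2516756| = 11456 days.

11456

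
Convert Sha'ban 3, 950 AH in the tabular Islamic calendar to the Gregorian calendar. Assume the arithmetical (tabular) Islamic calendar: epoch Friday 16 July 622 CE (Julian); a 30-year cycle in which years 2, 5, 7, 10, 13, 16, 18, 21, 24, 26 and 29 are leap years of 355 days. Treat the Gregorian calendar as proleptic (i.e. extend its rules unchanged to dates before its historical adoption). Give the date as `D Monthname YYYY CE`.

11 November 1543 CE

Julian Day Number of the source date = 2284943.
Converting JDN 2284943 to the Gregorian calendar gives 11 November 1543 CE.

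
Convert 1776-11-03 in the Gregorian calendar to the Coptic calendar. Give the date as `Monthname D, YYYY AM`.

Both dates share Julian Day Number 2370038; in the Coptic calendar that is 26 Paopi 1493 AM.

Paopi 26, 1493 AM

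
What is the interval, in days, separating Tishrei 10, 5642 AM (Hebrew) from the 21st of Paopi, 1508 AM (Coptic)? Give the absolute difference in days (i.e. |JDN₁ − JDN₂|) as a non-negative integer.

32845

JDN of the first date = 2408357.
JDN of the second date = 2375512.
|2375512 − 2408357| = 32845.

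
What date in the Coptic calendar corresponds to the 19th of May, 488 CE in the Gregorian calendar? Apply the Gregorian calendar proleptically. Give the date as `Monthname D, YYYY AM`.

Pashons 23, 204 AM

Both dates share Julian Day Number 1899438; in the Coptic calendar that is 23 Pashons 204 AM.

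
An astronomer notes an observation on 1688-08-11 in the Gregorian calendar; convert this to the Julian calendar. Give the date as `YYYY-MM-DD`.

1688-08-01

At this point the Julian calendar is 10 days behind the Gregorian.
11 August 1688 Gregorian − 10 days → 1 August 1688 Julian.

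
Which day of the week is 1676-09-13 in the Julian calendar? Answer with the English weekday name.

This is JDN 2333473 (23 September 1676 Gregorian).
2333473 ≡ 2 (mod 7); counting from Monday = 0 gives Wednesday.

Wednesday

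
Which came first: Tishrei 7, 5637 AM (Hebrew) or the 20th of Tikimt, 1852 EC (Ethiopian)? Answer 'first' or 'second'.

Converting both to JDN: 2406523 vs 2400348; the smaller is the second.

second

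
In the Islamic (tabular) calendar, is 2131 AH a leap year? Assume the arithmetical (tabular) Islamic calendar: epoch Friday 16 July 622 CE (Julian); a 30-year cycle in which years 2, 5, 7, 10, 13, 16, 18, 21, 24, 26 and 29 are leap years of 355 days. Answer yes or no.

no

Year 2131 AH is year 1 of its 30-year cycle; leap positions are 2, 5, 7, 10, 13, 16, 18, 21, 24, 26, 29, so it is a common year (354 days).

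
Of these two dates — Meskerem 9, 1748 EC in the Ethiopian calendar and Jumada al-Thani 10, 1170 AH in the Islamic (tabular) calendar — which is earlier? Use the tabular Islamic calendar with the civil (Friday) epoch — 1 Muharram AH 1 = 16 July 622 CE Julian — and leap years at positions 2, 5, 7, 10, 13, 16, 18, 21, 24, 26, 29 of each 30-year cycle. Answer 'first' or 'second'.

first

First date → JDN 2362321; second date → JDN 2362852.
JDN 2362321 < JDN 2362852, so the first date is earlier.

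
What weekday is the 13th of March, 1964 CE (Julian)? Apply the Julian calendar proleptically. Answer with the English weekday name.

Thursday

In the Gregorian calendar this is 26 March 1964 (JDN 2438481).
2438481 ≡ 3 (mod 7); counting from Monday = 0 gives Thursday.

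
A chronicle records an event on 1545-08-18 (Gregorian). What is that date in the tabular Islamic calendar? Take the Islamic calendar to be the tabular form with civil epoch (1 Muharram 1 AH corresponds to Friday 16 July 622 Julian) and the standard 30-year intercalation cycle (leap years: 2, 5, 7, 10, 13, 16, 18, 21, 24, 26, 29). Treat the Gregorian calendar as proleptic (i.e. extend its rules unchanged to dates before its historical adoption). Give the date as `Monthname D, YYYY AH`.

Both dates share Julian Day Number 2285589; in the tabular Islamic calendar that is 29 Jumada al-Awwal 952 AH.

Jumada al-Awwal 29, 952 AH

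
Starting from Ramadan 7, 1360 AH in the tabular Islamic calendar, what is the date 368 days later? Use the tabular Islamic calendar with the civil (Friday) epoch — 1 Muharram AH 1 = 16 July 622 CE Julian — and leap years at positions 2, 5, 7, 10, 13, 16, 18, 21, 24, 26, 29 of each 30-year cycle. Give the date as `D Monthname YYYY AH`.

The starting date is JDN 2430266; 2430266 + 368 = 2430634.
JDN 2430634 corresponds to 20 Ramadan 1361 AH.

20 Ramadan 1361 AH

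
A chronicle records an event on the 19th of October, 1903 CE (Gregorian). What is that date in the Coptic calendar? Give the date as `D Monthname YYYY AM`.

8 Paopi 1620 AM

Both dates share Julian Day Number 2416407; in the Coptic calendar that is 8 Paopi 1620 AM.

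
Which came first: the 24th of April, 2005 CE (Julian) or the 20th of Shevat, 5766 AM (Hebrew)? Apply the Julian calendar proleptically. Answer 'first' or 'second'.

first

The two dates have Julian Day Numbers 2453498 and 2453785 respectively.
Since 2453498 < 2453785, the first date comes first.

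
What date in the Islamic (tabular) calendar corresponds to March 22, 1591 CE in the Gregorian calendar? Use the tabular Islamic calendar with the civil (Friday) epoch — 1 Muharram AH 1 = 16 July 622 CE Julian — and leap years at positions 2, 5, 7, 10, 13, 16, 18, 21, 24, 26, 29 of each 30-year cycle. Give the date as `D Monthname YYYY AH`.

Both dates share Julian Day Number 2302241; in the tabular Islamic calendar that is 26 Jumada al-Awwal 999 AH.

26 Jumada al-Awwal 999 AH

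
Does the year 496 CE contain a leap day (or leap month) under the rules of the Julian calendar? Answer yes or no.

yes

496 mod 4 = 0, so it is a leap year in the Julian calendar.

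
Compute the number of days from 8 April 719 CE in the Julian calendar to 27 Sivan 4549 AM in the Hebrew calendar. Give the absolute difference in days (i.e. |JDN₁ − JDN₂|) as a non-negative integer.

First date → JDN 1983770; second date → JDN 2009415.
The interval is |1983770 − 2009415| = 25645 days.

25645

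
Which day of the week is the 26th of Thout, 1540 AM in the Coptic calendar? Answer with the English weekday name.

This is JDN 2387175 (6 October 1823 Gregorian).
JDN 2387175 mod 7 = 0, and JDN 0 was a Monday, so this is a Monday.

Monday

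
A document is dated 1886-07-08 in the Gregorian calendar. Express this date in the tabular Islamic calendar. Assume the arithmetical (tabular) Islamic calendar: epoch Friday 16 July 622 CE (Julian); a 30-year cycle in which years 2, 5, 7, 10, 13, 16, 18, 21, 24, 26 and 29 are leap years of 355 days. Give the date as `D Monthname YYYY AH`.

Julian Day Number of the source date = 2410096.
Converting JDN 2410096 to the tabular Islamic calendar gives 6 Shawwal 1303 AH.

6 Shawwal 1303 AH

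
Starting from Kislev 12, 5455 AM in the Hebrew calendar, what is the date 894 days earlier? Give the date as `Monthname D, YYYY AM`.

Tammuz 5, 5452 AM

The starting date is JDN 2340115; 2340115 − 894 = 2339221.
JDN 2339221 corresponds to Tammuz 5, 5452 AM.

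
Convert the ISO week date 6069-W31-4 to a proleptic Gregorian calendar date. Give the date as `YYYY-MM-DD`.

ISO week 1 of 6069 is the week containing the first Thursday of 6069.
Week 31, day 4 (Thursday) lands on 6069-08-01.

6069-08-01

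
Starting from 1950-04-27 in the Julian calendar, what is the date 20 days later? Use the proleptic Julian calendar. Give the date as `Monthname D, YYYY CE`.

JDN of 1950-04-27 = 2433412.
2433412 + 20 = 2433432.
JDN 2433432 in the Julian calendar is May 17, 1950 CE.

May 17, 1950 CE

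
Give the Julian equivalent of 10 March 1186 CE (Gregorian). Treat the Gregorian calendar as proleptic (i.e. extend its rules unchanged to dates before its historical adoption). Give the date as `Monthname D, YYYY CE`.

For dates in this range the Gregorian date is 7 days ahead of the Julian.
10 March 1186 Gregorian − 7 days → 3 March 1186 Julian.

March 3, 1186 CE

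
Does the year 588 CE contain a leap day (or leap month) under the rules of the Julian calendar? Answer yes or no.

yes

588 mod 4 = 0, so it is a leap year in the Julian calendar.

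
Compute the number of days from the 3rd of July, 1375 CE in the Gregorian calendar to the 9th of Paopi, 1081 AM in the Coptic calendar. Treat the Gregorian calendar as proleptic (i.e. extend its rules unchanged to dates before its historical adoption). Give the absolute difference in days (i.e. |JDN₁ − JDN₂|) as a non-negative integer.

First date → JDN 2223452; second date → JDN 2219538.
The interval is |2223452 − 2219538| = 3914 days.

3914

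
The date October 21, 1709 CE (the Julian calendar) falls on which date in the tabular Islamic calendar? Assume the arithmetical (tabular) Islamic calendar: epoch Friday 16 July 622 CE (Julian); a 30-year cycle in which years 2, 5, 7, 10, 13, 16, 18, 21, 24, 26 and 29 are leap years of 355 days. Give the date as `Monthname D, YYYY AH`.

Sha'ban 27, 1121 AH

The source date corresponds to 1 November 1709 in the Gregorian calendar (JDN 2345564).
That day falls on 27 Sha'ban 1121 AH in the tabular Islamic calendar.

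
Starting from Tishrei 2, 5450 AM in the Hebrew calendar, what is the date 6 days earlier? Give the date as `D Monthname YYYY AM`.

25 Elul 5449 AM

The starting date is JDN 2338214; 2338214 − 6 = 2338208.
JDN 2338208 corresponds to 25 Elul 5449 AM.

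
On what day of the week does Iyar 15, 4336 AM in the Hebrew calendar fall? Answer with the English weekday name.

Thursday

Equivalently 2 May 576 Gregorian, JDN 1931562.
1931562 ≡ 3 (mod 7); counting from Monday = 0 gives Thursday.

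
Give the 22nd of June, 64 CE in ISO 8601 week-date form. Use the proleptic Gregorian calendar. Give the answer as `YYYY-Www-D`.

The weekday is Sunday (ISO weekday 7).
That Sunday belongs to ISO week 25 of ISO year 64.

0064-W25-7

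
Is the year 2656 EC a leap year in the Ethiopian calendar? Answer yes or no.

2656 mod 4 = 0; in the Ethiopian calendar a year is leap when year mod 4 = 3, so it is a common year.

no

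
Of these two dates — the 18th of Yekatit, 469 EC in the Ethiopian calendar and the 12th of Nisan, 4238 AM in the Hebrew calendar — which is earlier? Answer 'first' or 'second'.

first

Converting both to JDN: 1895325 vs 1895738; the smaller is the first.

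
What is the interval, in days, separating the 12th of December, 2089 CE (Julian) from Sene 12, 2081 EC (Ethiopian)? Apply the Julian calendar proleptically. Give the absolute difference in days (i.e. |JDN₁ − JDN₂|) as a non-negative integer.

JDN of the first date = 2484411.
JDN of the second date = 2484222.
|2484222 − 2484411| = 189.

189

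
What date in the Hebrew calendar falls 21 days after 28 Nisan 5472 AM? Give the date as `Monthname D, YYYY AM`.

JDN of 28 Nisan 5472 AM = 2346479.
2346479 + 21 = 2346500.
JDN 2346500 in the Hebrew calendar is Iyar 19, 5472 AM.

Iyar 19, 5472 AM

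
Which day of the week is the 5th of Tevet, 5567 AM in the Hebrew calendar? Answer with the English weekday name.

Tuesday

In the Gregorian calendar this is 16 December 1806 (JDN 2381037).
Since JDN mod 7 = 1 (0 = Monday), the day is Tuesday.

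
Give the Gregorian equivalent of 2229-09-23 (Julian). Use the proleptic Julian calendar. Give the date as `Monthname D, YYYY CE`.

For dates in this range the Gregorian date is 15 days ahead of the Julian.
23 September 2229 Julian + 15 days → 8 October 2229 Gregorian.

October 8, 2229 CE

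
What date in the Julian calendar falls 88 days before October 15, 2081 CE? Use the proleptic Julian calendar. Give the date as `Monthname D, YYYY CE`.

July 19, 2081 CE

The starting date is JDN 2481431; 2481431 − 88 = 2481343.
JDN 2481343 corresponds to July 19, 2081 CE.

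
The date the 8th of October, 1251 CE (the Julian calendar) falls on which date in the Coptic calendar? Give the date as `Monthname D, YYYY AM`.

The source date corresponds to 15 October 1251 in the proleptic Gregorian calendar (JDN 2178266).
That day falls on 10 Paopi 968 AM in the Coptic calendar.

Paopi 10, 968 AM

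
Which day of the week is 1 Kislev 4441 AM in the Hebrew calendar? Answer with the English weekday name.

Tuesday

Equivalently 2 November 680 Gregorian, JDN 1969731.
1969731 ≡ 1 (mod 7); counting from Monday = 0 gives Tuesday.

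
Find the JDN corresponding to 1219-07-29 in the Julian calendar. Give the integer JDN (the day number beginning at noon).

Equivalently 5 August 1219 (proleptic Gregorian).
JDN 2400001 is 17 November 1858 CE (Gregorian), MJD 0; the target day is −233494 days from there, so JDN = 2166507.

2166507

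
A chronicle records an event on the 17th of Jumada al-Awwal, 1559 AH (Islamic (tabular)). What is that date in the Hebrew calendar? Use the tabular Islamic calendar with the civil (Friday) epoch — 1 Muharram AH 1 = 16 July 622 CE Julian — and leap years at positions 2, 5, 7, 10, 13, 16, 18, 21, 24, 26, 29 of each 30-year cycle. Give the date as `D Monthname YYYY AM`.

16 Tammuz 5894 AM

The source date corresponds to 9 July 2134 in the Gregorian calendar (JDN 2500677).
That day falls on 16 Tammuz 5894 AM in the Hebrew calendar.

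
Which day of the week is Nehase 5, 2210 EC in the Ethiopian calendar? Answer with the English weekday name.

Equivalently 13 August 2218 Gregorian, JDN 2531392.
JDN 2531392 mod 7 = 3, and JDN 0 was a Monday, so this is a Thursday.

Thursday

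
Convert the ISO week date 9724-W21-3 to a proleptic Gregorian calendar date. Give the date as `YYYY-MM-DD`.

9724-05-24

ISO week 1 of 9724 is the week containing the first Thursday of 9724.
Week 21, day 3 (Wednesday) lands on 9724-05-24.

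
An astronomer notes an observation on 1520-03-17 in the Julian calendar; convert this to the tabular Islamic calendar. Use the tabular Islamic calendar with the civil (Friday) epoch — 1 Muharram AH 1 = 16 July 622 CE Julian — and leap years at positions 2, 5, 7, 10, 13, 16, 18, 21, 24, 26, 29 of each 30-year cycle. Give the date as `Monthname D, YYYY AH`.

Rabi' al-Awwal 27, 926 AH

The source date corresponds to 27 March 1520 in the proleptic Gregorian calendar (JDN 2276314).
That day falls on 27 Rabi' al-Awwal 926 AH in the tabular Islamic calendar.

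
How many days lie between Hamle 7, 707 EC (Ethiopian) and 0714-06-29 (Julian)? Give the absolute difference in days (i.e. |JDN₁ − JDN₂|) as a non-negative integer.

JDN of the first date = 1982393.
JDN of the second date = 1982026.
|1982026 − 1982393| = 367.

367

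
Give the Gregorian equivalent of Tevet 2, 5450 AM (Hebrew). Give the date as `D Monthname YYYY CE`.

14 December 1689 CE

Both dates share Julian Day Number 2338303; in the Gregorian calendar that is 14 December 1689 CE.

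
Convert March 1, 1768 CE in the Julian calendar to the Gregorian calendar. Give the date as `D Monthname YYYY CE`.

12 March 1768 CE

The Julian–Gregorian offset here is 11 days (Julian trailing).
1 March 1768 Julian + 11 days → 12 March 1768 Gregorian.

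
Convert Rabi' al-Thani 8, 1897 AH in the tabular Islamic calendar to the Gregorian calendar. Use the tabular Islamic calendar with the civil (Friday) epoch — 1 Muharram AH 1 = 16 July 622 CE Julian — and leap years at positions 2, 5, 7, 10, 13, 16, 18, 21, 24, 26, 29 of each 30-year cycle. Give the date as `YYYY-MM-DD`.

2462-05-08

Both dates share Julian Day Number 2620415; in the Gregorian calendar that is 8 May 2462 CE.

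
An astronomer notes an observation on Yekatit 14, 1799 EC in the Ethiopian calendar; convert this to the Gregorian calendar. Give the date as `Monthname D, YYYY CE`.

Both dates share Julian Day Number 2381103; in the Gregorian calendar that is 20 February 1807 CE.

February 20, 1807 CE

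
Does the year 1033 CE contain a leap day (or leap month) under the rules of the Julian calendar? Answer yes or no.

1033 mod 4 = 1, so it is a common year in the Julian calendar.

no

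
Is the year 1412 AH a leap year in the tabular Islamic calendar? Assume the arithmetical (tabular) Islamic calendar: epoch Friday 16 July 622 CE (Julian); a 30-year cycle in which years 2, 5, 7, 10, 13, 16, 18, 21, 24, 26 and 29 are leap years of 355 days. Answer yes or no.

yes

Year 1412 AH is year 2 of its 30-year cycle; leap positions are 2, 5, 7, 10, 13, 16, 18, 21, 24, 26, 29, so it is a leap year (355 days).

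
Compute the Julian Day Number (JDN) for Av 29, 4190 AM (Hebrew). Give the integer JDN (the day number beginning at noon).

1878331

Equivalently 5 August 430 (proleptic Gregorian).
JDN 2451545 is 1 January 2000 CE (Gregorian); the target day is −573214 days from there, so JDN = 1878331.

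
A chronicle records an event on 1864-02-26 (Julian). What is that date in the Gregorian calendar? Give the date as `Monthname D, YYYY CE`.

For dates in this range the Gregorian date is 12 days ahead of the Julian.
26 February 1864 Julian + 12 days → 9 March 1864 Gregorian.

March 9, 1864 CE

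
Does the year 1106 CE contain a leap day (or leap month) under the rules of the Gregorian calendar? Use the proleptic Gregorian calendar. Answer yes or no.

1106 is not divisible by 4, so it is a common year.

no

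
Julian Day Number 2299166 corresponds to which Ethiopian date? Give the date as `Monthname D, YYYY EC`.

The Gregorian equivalent of JDN 2299166 is 20 October 1582.
In the Ethiopian calendar that day is Tikimt 13, 1575 EC.

Tikimt 13, 1575 EC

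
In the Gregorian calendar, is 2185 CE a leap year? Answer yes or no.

no

2185 is not divisible by 4, so it is a common year.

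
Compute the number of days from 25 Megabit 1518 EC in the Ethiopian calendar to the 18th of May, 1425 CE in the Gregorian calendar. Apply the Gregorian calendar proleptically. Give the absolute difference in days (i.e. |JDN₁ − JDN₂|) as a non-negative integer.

36841

First date → JDN 2278509; second date → JDN 2241668.
The interval is |2278509 − 2241668| = 36841 days.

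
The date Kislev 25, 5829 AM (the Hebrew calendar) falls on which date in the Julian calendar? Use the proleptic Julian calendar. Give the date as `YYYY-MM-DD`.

2068-12-06

Both dates share Julian Day Number 2476735; in the Julian calendar that is 6 December 2068 CE.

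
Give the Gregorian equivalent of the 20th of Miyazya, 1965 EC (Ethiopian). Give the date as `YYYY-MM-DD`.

Julian Day Number of the source date = 2441801.
Converting JDN 2441801 to the Gregorian calendar gives 28 April 1973 CE.

1973-04-28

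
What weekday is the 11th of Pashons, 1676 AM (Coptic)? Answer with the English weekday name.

Thursday

Equivalently 19 May 1960 Gregorian, JDN 2437074.
JDN 2437074 mod 7 = 3, and JDN 0 was a Monday, so this is a Thursday.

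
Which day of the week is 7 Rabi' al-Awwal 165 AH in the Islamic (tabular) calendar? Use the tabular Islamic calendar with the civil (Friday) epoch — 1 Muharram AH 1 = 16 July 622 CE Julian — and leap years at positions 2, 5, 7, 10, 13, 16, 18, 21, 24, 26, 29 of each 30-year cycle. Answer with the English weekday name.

This is JDN 2006621 (3 November 781 Gregorian).
2006621 ≡ 1 (mod 7); counting from Monday = 0 gives Tuesday.

Tuesday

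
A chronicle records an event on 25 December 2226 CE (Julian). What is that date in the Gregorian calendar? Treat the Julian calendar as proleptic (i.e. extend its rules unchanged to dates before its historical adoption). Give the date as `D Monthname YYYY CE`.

The Julian–Gregorian offset here is 15 days (Julian trailing).
25 December 2226 Julian + 15 days → 9 January 2227 Gregorian.

9 January 2227 CE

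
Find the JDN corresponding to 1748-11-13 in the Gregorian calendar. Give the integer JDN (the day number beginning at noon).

2359821

JDN 2451545 is 1 January 2000 CE (Gregorian); the target day is −91724 days from there, so JDN = 2359821.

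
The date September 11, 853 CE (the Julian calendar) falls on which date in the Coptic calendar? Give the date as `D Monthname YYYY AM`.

The source date corresponds to 15 September 853 in the proleptic Gregorian calendar (JDN 2032870).
That day falls on 14 Thout 570 AM in the Coptic calendar.

14 Thout 570 AM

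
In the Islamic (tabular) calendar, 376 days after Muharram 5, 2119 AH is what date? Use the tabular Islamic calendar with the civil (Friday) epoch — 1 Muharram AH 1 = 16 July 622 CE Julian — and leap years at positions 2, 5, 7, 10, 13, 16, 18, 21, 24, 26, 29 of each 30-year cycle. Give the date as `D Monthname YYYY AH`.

27 Muharram 2120 AH

JDN of Muharram 5, 2119 AH = 2698993.
2698993 + 376 = 2699369.
JDN 2699369 in the tabular Islamic calendar is 27 Muharram 2120 AH.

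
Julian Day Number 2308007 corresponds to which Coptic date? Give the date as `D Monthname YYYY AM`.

28 Koiak 1323 AM

JDN 2308007 is 3 January 1607 in the Gregorian calendar.
In the Coptic calendar that day is 28 Koiak 1323 AM.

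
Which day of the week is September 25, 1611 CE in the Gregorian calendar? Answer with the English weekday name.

Sunday

Since JDN mod 7 = 6 (0 = Monday), the day is Sunday.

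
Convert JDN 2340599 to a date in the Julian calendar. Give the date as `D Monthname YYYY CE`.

18 March 1696 CE

JDN 2340599 is 28 March 1696 in the Gregorian calendar.
In the Julian calendar that day is 18 March 1696 CE.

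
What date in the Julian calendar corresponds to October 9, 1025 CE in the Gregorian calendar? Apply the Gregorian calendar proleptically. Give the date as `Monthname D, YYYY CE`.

For dates in this range the Gregorian date is 6 days ahead of the Julian.
9 October 1025 Gregorian − 6 days → 3 October 1025 Julian.

October 3, 1025 CE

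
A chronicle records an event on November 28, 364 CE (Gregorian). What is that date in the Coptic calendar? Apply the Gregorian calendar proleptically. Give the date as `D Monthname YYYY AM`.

Both dates share Julian Day Number 1854340; in the Coptic calendar that is 1 Koiak 81 AM.

1 Koiak 81 AM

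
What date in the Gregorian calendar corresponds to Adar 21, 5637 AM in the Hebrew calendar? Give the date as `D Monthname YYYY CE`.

6 March 1877 CE

Julian Day Number of the source date = 2406685.
Converting JDN 2406685 to the Gregorian calendar gives 6 March 1877 CE.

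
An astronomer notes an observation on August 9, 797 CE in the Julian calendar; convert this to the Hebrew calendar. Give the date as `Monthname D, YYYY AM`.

Elul 11, 4557 AM

Both dates share Julian Day Number 2012383; in the Hebrew calendar that is 11 Elul 4557 AM.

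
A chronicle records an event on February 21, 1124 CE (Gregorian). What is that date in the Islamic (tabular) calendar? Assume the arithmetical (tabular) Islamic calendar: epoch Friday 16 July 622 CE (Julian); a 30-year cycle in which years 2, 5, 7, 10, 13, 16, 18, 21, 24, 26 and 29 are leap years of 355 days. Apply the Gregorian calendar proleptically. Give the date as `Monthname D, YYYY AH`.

Both dates share Julian Day Number 2131643; in the tabular Islamic calendar that is 26 Dhu al-Hijjah 517 AH.

Dhu al-Hijjah 26, 517 AH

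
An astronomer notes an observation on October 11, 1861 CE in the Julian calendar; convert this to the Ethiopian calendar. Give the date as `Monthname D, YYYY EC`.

Tikimt 14, 1854 EC

Julian Day Number of the source date = 2401072.
Converting JDN 2401072 to the Ethiopian calendar gives 14 Tikimt 1854 EC.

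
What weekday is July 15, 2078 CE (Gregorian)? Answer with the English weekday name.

Since JDN mod 7 = 4 (0 = Monday), the day is Friday.

Friday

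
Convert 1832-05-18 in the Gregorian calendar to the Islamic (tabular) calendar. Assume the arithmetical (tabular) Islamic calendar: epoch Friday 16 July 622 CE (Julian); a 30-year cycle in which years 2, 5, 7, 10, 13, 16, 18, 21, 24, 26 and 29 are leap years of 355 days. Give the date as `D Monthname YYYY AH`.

17 Dhu al-Hijjah 1247 AH

Julian Day Number of the source date = 2390322.
Converting JDN 2390322 to the tabular Islamic calendar gives 17 Dhu al-Hijjah 1247 AH.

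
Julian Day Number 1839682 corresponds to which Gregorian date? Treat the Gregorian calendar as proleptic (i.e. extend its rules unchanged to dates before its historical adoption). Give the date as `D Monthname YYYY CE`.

11 October 324 CE

JDN 2451545 is 1 Jan 2000; 1839682 is −611863 days from there.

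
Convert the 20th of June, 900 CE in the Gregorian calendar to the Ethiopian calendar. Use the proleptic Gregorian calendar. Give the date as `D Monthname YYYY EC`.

Julian Day Number of the source date = 2049949.
Converting JDN 2049949 to the Ethiopian calendar gives 21 Sene 892 EC.

21 Sene 892 EC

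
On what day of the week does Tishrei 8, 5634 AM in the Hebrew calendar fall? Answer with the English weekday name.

Equivalently 29 September 1873 Gregorian, JDN 2405431.
Since JDN mod 7 = 0 (0 = Monday), the day is Monday.

Monday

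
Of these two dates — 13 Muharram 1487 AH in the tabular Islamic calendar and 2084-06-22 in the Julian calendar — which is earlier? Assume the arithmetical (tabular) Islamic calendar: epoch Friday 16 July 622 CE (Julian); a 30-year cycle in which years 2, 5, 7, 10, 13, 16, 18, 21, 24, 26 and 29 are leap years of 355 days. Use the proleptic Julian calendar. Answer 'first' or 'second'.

first

First date → JDN 2475041; second date → JDN 2482412.
JDN 2475041 < JDN 2482412, so the first date is earlier.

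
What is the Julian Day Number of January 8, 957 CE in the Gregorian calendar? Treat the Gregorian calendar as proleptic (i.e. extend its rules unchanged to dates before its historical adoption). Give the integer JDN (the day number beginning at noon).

2070605

JDN 2400001 is 17 November 1858 CE (Gregorian), MJD 0; the target day is −329396 days from there, so JDN = 2070605.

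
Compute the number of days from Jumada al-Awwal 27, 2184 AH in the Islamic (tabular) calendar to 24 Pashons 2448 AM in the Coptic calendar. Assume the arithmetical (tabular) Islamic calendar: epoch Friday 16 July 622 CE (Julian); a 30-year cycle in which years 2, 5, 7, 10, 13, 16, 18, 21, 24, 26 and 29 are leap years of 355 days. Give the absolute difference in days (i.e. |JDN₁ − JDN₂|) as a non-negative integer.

First date → JDN 2722166; second date → JDN 2719060.
The interval is |2722166 − 2719060| = 3106 days.

3106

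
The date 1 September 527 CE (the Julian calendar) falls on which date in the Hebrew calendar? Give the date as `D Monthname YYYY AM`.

The source date corresponds to 3 September 527 in the proleptic Gregorian calendar (JDN 1913788).
That day falls on 18 Elul 4287 AM in the Hebrew calendar.

18 Elul 4287 AM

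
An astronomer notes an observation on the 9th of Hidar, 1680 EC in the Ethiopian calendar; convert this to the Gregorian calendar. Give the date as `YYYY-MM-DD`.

Both dates share Julian Day Number 2337544; in the Gregorian calendar that is 16 November 1687 CE.

1687-11-16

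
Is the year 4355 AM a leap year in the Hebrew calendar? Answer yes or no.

no

Hebrew year 4355 is year 4 of its 19-year Metonic cycle; leap years are at positions 3, 6, 8, 11, 14, 17, 19, so it is a common year (12 months).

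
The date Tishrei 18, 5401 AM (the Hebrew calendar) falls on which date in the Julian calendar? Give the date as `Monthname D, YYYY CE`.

September 24, 1640 CE

The source date corresponds to 4 October 1640 in the Gregorian calendar (JDN 2320335).
That day falls on 24 September 1640 CE in the Julian calendar.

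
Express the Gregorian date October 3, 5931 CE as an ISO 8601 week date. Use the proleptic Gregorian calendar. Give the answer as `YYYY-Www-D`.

The weekday is Saturday (ISO weekday 6).
That Saturday belongs to ISO week 40 of ISO year 5931.

5931-W40-6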